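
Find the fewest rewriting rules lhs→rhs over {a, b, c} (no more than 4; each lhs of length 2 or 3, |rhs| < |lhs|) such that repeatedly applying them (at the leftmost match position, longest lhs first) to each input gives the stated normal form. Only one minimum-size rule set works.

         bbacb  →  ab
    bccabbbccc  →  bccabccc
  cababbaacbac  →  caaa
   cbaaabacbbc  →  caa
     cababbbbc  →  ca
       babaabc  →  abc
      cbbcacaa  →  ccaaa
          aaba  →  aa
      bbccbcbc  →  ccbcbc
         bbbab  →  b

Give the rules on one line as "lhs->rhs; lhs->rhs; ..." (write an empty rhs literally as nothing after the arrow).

ac->a; ba->; bb->

  | bbacb => acb => ab
  | bccabbbccc => bccabccc
  | cababbaacbac => cabbaacbac => caaacbac => caaabac => caaac => caaa
  | cbaaabacbbc => caabacbbc => caacbbc => caabbc => caac => caa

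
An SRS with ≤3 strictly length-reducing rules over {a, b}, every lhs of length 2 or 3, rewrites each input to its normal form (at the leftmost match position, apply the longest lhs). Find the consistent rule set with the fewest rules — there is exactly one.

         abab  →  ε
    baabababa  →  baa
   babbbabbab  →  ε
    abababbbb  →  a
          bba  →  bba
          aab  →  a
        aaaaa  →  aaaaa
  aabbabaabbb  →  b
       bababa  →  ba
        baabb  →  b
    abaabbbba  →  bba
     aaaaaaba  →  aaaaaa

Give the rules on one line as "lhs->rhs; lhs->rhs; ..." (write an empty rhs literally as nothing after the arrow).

ab->; bbb->a

  | abab => ab => ε
  | baabababa => baababa => baaba => baa
  | babbbabbab => bbbabbab => aabbab => abab => ab => ε
  | abababbbb => ababbbb => abbbb => bbb => a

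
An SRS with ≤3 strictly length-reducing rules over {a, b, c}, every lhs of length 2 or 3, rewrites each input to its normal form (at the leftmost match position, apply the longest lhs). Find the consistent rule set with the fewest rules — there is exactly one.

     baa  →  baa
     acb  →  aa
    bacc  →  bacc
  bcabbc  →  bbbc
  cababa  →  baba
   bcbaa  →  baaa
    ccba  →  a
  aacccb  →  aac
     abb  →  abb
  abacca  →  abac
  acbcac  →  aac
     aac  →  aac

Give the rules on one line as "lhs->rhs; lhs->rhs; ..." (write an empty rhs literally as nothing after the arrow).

ca->; cb->a

  | baa
  | acb => aa
  | bacc
  | bcabbc => bbbc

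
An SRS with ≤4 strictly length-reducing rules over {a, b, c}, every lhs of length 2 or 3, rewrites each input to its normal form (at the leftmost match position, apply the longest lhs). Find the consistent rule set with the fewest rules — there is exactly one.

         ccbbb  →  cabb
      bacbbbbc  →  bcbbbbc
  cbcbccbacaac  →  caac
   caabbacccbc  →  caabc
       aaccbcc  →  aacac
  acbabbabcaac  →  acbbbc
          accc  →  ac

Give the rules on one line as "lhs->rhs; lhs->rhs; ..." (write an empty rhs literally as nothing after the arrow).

ba->b; bca->; cc->c; ccb->ca

  | ccbbb => cabb
  | bacbbbbc => bcbbbbc
  | cbcbccbacaac => cbcbcaacaac => cbcacaac => ccaac => caac
  | caabbacccbc => caabbcccbc => caabbccbc => caabbcac => caabc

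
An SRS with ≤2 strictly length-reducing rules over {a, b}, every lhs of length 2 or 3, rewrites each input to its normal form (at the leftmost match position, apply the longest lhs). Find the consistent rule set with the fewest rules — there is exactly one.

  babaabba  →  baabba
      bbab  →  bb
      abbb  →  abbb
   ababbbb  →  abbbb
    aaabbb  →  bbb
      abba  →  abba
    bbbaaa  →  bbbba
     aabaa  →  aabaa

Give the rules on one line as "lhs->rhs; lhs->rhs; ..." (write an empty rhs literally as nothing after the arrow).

  | babaabba => baabba
  | bbab => bb
  | abbb
  | ababbbb => abbbb

aaa->ba; bab->b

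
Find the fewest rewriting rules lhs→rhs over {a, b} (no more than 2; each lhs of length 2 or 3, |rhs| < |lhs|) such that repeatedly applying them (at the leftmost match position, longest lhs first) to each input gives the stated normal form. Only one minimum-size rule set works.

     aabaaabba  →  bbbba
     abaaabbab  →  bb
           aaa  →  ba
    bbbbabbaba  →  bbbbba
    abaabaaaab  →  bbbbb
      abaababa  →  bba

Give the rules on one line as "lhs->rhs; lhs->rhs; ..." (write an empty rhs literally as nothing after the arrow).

  | aabaaabba => bbaaabba => bbbabba => bbbba
  | abaaabbab => aaabbab => babbab => bbab => bb
  | aaa => ba
  | bbbbabbaba => bbbbbaba => bbbbba

aa->b; ab->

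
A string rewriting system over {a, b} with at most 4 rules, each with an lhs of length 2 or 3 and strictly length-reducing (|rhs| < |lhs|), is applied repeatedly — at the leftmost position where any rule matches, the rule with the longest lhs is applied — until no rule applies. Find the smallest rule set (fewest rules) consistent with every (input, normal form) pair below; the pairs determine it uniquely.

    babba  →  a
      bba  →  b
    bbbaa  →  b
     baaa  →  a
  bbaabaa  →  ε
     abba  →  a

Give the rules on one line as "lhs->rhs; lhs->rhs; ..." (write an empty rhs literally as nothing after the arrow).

aa->; ab->; ba->a; bba->b

  | babba => abba => ba => a
  | bba => b
  | bbbaa => bba => b
  | baaa => aaa => a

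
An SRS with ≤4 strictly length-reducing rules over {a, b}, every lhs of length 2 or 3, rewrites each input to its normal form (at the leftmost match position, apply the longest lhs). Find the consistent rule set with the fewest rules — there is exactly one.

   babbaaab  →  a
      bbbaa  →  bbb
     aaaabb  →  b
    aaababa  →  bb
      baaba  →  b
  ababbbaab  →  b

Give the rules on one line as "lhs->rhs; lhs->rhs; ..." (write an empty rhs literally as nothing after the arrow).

  | babbaaab => abaaab => baaab => baab => bab => a
  | bbbaa => bbba => bbb
  | aaaabb => baabb => babb => ab => b
  | aaababa => bababa => aaba => bba => bb

aa->b; ab->b; ba->b; bab->a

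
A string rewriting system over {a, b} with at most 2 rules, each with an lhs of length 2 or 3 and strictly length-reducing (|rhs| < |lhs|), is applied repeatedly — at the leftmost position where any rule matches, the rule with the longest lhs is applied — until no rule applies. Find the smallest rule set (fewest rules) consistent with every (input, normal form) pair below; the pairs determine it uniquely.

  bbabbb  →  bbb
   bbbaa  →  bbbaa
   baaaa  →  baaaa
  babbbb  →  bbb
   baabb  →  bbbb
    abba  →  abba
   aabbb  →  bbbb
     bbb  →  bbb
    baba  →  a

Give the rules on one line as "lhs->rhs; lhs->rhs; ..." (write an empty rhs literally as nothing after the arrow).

aab->bb; bab->

  | bbabbb => bbb
  | bbbaa
  | baaaa
  | babbbb => bbb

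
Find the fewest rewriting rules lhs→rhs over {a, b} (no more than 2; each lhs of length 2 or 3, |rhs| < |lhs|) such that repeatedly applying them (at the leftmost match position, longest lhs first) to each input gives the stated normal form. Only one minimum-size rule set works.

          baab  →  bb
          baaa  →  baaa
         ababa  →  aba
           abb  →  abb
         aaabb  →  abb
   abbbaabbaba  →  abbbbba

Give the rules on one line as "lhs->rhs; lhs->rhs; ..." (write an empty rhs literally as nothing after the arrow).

  | baab => bb
  | baaa
  | ababa => aba
  | abb

aab->b; bab->b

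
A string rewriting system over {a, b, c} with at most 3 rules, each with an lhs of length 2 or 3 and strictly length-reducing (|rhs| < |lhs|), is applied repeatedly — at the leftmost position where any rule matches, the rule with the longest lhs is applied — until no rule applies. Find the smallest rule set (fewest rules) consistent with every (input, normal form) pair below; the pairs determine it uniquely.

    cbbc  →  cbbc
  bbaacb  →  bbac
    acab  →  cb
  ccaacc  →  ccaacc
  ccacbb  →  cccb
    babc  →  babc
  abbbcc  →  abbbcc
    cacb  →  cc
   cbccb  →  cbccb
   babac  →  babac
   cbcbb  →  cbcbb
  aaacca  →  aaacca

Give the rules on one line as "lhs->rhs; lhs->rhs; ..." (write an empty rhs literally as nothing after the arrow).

aca->c; acb->c

  | cbbc
  | bbaacb => bbac
  | acab => cb
  | ccaacc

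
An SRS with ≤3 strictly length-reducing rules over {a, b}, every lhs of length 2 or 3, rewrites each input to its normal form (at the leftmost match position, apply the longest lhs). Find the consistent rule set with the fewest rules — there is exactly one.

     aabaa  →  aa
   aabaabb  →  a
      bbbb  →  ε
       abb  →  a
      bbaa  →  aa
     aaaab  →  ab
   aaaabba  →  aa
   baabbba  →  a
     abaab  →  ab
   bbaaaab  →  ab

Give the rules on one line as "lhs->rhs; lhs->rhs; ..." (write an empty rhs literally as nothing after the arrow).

aab->ab; ba->; bb->

  | aabaa => abaa => aa
  | aabaabb => abaabb => aabb => abb => a
  | bbbb => bb => ε
  | abb => a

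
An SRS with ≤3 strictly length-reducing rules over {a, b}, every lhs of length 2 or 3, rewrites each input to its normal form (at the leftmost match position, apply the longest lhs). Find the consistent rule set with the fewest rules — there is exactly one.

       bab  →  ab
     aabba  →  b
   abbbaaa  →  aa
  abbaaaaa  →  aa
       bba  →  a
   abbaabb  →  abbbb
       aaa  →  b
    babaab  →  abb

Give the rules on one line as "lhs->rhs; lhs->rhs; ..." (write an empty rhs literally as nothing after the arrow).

  | bab => ab
  | aabba => aaba => aaa => b
  | abbbaaa => abbba => abba => aba => aa
  | abbaaaaa => abbaaa => abba => aba => aa

aaa->b; ba->a; baa->b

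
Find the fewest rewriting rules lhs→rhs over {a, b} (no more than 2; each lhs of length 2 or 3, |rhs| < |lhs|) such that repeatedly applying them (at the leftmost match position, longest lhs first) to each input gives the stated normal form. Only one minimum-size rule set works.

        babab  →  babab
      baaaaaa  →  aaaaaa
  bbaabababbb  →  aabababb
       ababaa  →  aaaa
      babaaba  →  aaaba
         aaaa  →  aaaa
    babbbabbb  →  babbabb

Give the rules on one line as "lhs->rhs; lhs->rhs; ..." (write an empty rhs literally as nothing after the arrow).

baa->aa; bbb->bb

  | babab
  | baaaaaa => aaaaaa
  | bbaabababbb => baabababbb => aabababbb => aabababb
  | ababaa => abaaa => aaaa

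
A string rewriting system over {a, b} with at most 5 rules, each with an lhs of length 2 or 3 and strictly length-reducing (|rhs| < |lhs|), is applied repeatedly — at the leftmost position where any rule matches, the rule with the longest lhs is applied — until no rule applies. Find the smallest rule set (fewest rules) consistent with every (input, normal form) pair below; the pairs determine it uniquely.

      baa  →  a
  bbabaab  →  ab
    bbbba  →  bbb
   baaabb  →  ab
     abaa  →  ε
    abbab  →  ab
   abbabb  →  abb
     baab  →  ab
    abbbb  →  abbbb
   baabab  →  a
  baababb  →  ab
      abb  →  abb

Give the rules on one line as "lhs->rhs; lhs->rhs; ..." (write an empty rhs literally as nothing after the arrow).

aa->; aab->a; ba->; bab->

  | baa => a
  | bbabaab => baab => ab
  | bbbba => bbb
  | baaabb => aabb => ab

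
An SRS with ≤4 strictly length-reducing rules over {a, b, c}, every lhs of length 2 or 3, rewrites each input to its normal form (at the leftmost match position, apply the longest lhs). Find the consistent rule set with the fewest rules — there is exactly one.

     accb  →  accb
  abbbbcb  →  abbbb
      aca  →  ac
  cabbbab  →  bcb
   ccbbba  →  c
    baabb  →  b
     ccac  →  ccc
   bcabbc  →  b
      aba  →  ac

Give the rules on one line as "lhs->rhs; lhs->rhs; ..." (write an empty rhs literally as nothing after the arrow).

  | accb
  | abbbbcb => abbbb
  | aca => ac
  | cabbbab => cbbbab => bbab => bcb

ba->c; bbc->b; ca->c; cbb->b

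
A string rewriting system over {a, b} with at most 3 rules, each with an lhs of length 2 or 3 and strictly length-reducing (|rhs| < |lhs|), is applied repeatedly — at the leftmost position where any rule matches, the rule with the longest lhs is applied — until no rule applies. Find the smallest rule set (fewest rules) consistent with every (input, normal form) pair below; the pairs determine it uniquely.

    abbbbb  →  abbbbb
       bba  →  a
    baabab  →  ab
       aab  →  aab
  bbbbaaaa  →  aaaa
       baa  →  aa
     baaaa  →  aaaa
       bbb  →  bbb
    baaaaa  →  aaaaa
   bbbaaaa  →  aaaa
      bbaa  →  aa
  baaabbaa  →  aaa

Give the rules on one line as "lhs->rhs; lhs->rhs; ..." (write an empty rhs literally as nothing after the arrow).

aba->; ba->a

  | abbbbb
  | bba => ba => a
  | baabab => aabab => ab
  | aab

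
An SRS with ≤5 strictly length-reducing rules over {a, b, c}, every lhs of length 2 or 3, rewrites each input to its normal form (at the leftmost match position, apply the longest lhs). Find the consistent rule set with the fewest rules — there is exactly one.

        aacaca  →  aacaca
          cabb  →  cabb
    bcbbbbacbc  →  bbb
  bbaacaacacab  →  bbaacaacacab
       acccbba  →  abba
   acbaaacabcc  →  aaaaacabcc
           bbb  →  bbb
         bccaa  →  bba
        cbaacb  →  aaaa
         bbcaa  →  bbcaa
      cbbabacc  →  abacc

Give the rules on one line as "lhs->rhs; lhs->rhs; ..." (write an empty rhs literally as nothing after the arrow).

  | aacaca
  | cabb
  | bcbbbbacbc => babbbacbc => bbbacbc => bbbab => bbb
  | bbaacaacacab

bab->b; cb->a; cbc->b; cca->b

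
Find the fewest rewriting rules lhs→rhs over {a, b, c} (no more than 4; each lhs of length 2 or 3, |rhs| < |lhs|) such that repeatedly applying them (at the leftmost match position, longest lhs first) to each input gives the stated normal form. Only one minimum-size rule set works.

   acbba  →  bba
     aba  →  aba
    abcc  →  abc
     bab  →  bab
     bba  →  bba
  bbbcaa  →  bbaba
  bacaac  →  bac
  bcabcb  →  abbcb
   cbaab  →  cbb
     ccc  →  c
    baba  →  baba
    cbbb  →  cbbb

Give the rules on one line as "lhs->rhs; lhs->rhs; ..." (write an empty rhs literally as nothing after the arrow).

aa->; acb->b; bca->ab; cc->c

  | acbba => bba
  | aba
  | abcc => abc
  | bab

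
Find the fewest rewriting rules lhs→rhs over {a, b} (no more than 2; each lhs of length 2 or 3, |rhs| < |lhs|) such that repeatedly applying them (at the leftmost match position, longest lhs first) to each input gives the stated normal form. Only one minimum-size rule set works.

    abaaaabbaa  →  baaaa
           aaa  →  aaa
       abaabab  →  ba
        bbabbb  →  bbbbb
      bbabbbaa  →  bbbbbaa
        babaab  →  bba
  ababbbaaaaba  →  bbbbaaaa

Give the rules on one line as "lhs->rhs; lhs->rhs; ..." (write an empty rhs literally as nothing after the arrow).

aab->a; ab->b

  | abaaaabbaa => baaaabbaa => baaabaa => baaaa
  | aaa
  | abaabab => baabab => baab => ba
  | bbabbb => bbbbb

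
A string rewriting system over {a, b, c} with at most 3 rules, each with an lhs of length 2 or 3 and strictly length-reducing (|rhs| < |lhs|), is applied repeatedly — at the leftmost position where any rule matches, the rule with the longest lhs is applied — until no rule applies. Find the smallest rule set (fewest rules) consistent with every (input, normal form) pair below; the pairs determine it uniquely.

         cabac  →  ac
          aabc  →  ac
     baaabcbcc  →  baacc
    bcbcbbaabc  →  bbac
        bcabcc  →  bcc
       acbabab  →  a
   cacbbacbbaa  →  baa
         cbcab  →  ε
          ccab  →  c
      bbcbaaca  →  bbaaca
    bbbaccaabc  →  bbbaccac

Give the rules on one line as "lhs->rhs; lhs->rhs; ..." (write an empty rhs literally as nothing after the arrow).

aab->a; ab->b; cb->

  | cabac => cbac => ac
  | aabc => ac
  | baaabcbcc => baacbcc => baacc
  | bcbcbbaabc => bcbbaabc => bbaabc => bbac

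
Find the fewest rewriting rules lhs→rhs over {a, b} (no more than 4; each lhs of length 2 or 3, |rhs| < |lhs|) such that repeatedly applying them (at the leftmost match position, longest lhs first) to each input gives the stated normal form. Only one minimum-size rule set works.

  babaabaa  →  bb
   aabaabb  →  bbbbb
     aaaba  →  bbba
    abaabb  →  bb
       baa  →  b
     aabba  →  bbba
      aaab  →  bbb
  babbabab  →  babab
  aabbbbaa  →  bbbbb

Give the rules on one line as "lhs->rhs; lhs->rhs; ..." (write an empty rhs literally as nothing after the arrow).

  | babaabaa => babbbaa => bbaa => bb
  | aabaabb => bbaabb => bbbbb
  | aaaba => bbba
  | abaabb => abbbb => bb

aa->; aaa->bb; aab->bb; abb->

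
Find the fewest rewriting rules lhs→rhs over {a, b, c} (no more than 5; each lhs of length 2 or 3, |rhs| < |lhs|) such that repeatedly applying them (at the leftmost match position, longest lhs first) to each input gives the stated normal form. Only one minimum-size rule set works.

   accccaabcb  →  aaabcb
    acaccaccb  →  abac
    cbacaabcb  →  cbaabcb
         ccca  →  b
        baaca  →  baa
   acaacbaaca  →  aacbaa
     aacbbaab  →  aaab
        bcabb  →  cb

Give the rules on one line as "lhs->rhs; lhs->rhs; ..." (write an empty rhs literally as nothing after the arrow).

  | accccaabcb => abccaabcb => abbaabcb => aaabcb
  | acaccaccb => accaccb => abaccb => ababb => abac
  | cbacaabcb => cbaabcb
  | ccca => bca => b

bb->c; bba->a; ca->; cc->b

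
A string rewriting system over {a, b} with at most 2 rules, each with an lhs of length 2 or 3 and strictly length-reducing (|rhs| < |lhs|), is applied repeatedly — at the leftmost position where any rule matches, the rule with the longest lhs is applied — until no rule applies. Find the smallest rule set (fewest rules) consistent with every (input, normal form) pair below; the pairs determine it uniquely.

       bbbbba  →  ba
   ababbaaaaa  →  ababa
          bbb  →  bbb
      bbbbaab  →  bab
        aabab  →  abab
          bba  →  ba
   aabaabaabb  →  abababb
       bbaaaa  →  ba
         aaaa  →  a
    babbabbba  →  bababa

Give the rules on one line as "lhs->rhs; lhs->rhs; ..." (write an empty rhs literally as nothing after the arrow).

  | bbbbba => bbbba => bbba => bba => ba
  | ababbaaaaa => ababaaaaa => ababaaaa => ababaaa => ababaa => ababa
  | bbb
  | bbbbaab => bbbaab => bbaab => baab => bab

aa->a; bba->ba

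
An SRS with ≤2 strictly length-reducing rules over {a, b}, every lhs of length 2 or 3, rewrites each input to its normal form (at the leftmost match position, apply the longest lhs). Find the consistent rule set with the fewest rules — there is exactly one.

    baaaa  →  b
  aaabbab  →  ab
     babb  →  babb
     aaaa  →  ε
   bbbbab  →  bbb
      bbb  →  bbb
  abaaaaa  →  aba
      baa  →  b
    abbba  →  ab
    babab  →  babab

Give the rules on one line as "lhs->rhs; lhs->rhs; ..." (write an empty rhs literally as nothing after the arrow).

aa->; bba->

  | baaaa => baa => b
  | aaabbab => abbab => ab
  | babb
  | aaaa => aa => ε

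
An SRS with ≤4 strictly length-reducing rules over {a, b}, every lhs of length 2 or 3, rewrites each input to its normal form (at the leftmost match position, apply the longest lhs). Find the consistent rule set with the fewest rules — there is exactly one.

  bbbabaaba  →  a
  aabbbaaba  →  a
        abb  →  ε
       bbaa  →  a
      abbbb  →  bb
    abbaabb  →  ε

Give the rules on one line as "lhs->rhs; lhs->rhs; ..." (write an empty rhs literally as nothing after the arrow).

  | bbbabaaba => bbabaaba => babaaba => abaaba => aaaba => aaba => aba => aa => a
  | aabbbaaba => abbbaaba => baaba => aaba => aba => aa => a
  | abb => ε
  | bbaa => baa => aa => a

aa->a; abb->; ba->a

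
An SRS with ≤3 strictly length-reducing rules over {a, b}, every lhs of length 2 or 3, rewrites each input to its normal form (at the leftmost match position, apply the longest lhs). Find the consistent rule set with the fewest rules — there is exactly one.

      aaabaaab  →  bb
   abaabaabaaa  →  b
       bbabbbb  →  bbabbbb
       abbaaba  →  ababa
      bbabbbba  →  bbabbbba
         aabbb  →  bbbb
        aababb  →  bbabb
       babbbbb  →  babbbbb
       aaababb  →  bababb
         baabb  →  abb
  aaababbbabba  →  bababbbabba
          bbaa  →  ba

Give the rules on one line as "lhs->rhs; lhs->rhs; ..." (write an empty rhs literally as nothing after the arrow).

aa->b; baa->a

  | aaabaaab => babaaab => baaab => aab => bb
  | abaabaabaaa => aabaabaaa => bbaabaaa => babaaa => baaa => aa => b
  | bbabbbb
  | abbaaba => ababa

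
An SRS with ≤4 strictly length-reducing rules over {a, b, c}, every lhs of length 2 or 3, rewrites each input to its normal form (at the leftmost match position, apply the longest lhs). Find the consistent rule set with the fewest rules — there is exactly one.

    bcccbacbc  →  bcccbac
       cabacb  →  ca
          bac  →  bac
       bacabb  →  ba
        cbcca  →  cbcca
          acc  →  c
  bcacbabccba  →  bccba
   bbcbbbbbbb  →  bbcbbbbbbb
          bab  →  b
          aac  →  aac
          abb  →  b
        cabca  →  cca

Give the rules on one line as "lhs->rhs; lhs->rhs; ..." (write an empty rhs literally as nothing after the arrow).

ab->; acb->a; acc->c

  | bcccbacbc => bcccbac
  | cabacb => cacb => ca
  | bac
  | bacabb => bacb => ba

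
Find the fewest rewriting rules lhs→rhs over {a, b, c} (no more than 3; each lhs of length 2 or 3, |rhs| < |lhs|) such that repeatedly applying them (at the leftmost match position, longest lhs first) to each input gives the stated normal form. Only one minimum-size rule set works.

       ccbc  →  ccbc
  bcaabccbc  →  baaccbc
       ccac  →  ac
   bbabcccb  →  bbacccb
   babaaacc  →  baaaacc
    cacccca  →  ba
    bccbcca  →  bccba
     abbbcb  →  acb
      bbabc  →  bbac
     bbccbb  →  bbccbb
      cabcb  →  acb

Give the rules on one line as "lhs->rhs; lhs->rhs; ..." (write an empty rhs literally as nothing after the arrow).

ab->a; aca->ba; ca->a

  | ccbc
  | bcaabccbc => baabccbc => baaccbc
  | ccac => cac => ac
  | bbabcccb => bbacccb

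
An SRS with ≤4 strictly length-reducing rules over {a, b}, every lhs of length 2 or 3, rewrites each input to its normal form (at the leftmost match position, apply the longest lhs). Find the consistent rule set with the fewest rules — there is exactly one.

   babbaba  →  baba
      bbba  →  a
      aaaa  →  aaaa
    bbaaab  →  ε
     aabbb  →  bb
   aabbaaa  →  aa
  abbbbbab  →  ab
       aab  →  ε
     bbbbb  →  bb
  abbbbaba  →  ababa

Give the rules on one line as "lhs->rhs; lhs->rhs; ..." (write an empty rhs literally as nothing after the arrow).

  | babbaba => baba
  | bbba => a
  | aaaa
  | bbaaab => aab => ε

aab->; baa->a; bba->; bbb->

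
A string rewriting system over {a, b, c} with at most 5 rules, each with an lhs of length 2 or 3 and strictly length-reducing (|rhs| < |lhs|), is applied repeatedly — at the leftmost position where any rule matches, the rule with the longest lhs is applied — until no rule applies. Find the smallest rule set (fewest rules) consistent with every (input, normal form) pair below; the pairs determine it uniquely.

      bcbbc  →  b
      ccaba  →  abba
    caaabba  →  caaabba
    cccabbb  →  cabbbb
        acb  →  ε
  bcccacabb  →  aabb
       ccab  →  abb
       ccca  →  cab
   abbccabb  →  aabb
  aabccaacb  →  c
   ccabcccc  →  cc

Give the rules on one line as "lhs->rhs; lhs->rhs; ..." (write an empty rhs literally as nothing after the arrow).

ac->c; bc->; cb->; cca->ab

  | bcbbc => bbc => b
  | ccaba => abba
  | caaabba
  | cccabbb => cabbbb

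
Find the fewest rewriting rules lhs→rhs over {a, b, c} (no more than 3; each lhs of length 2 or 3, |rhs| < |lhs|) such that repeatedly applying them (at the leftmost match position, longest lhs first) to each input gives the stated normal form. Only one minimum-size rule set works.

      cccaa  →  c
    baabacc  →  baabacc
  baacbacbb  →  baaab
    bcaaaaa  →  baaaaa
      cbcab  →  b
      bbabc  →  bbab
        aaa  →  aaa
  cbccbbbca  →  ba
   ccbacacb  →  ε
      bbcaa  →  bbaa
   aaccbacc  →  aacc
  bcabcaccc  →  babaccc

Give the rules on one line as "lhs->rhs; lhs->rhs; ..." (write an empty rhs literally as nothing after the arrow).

  | cccaa => cca => c
  | baabacc
  | baacbacbb => baaacbb => baaab
  | bcaaaaa => baaaaa

bc->b; ca->; cb->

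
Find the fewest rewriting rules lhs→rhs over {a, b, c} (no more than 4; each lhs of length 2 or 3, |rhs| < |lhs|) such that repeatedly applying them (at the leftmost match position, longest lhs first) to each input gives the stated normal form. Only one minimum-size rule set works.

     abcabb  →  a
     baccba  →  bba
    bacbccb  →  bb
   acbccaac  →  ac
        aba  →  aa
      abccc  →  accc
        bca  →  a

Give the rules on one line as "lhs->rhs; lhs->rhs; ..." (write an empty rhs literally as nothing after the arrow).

  | abcabb => acabb => abb => ab => a
  | baccba => bbcba => bba
  | bacbccb => bbbccb => bbcb => bb
  | acbccaac => accaac => acac => ac

ab->a; bac->bb; bc->; ca->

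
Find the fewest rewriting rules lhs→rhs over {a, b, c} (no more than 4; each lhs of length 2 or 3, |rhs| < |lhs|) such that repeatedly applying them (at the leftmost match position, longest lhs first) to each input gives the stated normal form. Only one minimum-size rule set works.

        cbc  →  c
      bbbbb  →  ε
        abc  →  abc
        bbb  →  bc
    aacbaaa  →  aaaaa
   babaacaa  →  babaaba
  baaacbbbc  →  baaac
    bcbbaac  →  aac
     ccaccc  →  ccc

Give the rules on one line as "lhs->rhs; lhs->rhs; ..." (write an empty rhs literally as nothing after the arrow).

  | cbc => c
  | bbbbb => bcbb => bb => ε
  | abc
  | bbb => bc

bb->; bbb->bc; ca->b; cb->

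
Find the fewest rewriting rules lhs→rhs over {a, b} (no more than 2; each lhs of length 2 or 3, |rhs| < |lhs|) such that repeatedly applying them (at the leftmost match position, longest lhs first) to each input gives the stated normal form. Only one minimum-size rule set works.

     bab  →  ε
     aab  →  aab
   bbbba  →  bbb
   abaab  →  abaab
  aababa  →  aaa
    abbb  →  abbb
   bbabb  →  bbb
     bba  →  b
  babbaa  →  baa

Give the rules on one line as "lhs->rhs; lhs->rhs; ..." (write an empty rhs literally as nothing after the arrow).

bab->; bba->b

  | bab => ε
  | aab
  | bbbba => bbb
  | abaab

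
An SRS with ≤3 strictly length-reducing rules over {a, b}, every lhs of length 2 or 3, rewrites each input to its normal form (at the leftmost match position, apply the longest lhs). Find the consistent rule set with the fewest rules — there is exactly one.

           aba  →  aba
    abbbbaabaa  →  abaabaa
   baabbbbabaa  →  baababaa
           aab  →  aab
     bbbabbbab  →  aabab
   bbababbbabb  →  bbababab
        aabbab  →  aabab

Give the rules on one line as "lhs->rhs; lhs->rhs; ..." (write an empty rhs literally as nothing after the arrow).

abb->ab; bbb->a

  | aba
  | abbbbaabaa => abbbaabaa => abbaabaa => abaabaa
  | baabbbbabaa => baabbbabaa => baabbabaa => baababaa
  | aab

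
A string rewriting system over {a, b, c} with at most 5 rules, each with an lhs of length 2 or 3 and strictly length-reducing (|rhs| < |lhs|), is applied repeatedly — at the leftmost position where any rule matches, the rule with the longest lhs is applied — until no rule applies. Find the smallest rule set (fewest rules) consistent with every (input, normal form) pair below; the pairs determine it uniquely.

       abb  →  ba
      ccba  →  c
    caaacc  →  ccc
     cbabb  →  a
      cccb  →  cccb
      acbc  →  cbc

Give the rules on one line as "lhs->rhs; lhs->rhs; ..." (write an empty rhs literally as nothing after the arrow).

abb->ba; ac->c; bb->a; cba->

  | abb => ba
  | ccba => c
  | caaacc => caacc => cacc => ccc
  | cbabb => bb => a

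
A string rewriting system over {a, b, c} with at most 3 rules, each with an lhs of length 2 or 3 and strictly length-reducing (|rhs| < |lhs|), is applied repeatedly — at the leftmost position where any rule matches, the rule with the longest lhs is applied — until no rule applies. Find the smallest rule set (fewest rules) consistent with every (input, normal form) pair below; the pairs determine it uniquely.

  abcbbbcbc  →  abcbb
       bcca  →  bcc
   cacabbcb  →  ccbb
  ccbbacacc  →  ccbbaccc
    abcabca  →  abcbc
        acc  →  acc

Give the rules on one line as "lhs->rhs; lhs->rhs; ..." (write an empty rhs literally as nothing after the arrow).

bbc->b; ca->c

  | abcbbbcbc => abcbbbc => abcbb
  | bcca => bcc
  | cacabbcb => ccabbcb => ccbbcb => ccbb
  | ccbbacacc => ccbbaccc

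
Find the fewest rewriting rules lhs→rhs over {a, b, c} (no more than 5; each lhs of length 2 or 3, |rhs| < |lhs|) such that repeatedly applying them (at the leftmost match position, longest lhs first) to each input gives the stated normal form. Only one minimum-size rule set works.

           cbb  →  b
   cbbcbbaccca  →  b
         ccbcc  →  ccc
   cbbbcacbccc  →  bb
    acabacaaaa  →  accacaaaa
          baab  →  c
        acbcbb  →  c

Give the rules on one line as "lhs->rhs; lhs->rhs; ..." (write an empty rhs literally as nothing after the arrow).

ab->c; ba->; bc->b; cb->

  | cbb => b
  | cbbcbbaccca => bcbbaccca => bbbaccca => bbccca => bbcca => bbca => bba => b
  | ccbcc => ccc
  | cbbbcacbccc => bbcacbccc => bbacbccc => bcbccc => bbccc => bbcc => bbc => bb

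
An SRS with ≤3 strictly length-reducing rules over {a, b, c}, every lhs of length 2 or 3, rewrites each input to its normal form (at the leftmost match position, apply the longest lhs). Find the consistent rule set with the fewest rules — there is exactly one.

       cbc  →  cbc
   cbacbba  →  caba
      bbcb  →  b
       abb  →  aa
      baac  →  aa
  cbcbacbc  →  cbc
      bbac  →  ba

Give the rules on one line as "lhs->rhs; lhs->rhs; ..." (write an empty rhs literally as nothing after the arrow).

  | cbc
  | cbacbba => cbbba => caba
  | bbcb => acb => b
  | abb => aa

aac->ba; ac->; bb->a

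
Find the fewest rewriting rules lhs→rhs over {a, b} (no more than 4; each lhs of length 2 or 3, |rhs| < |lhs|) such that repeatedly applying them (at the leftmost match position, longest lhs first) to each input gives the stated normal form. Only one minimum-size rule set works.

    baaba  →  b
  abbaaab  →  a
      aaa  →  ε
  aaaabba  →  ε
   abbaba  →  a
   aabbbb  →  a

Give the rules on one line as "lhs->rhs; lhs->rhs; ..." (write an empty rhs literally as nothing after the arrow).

aa->b; aaa->; ba->a; bb->a

  | baaba => aaba => bba => aa => b
  | abbaaab => aaaaab => aab => bb => a
  | aaa => ε
  | aaaabba => abba => aaa => ε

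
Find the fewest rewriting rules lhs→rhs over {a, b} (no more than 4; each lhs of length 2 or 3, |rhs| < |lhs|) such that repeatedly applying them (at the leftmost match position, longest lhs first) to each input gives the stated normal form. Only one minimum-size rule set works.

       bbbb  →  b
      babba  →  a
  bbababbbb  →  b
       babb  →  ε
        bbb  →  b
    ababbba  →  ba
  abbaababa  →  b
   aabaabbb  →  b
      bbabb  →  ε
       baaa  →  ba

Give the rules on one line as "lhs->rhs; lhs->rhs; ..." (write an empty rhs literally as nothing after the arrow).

aa->b; ab->; bab->a; bb->b

  | bbbb => bbb => bb => b
  | babba => aba => a
  | bbababbbb => bababbbb => aabbbb => bbbbb => bbbb => bbb => bb => b
  | babb => ab => ε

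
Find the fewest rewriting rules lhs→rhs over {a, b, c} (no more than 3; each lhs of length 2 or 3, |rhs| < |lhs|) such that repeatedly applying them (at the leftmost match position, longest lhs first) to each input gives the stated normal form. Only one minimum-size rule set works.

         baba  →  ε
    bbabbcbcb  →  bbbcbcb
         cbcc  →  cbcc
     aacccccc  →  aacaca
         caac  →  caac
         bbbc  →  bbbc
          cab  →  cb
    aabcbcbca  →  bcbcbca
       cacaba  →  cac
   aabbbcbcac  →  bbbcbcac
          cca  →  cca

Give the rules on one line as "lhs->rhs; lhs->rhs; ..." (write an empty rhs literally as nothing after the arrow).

  | baba => ba => ε
  | bbabbcbcb => bbbcbcb
  | cbcc
  | aacccccc => aacaccc => aacaca

ab->b; ba->; ccc->ca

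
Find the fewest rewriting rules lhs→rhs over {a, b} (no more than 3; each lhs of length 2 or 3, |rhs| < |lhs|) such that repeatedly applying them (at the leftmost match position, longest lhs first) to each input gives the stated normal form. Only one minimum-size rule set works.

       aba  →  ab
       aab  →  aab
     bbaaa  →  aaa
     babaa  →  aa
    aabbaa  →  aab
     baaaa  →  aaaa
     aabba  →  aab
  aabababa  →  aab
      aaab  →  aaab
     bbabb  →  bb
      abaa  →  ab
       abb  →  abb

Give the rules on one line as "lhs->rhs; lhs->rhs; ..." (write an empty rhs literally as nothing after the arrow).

  | aba => ab
  | aab
  | bbaaa => baaa => aaa
  | babaa => aa

aba->ab; ba->a; bab->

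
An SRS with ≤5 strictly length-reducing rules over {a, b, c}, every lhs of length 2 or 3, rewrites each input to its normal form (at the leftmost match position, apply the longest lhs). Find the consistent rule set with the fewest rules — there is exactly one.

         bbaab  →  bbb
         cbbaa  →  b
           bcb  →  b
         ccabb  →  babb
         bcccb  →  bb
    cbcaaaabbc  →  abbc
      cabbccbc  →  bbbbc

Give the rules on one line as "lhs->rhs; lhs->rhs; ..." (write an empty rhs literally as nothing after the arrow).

  | bbaab => bbb
  | cbbaa => baa => b
  | bcb => b
  | ccabb => babb

aa->; ca->; cb->; cc->b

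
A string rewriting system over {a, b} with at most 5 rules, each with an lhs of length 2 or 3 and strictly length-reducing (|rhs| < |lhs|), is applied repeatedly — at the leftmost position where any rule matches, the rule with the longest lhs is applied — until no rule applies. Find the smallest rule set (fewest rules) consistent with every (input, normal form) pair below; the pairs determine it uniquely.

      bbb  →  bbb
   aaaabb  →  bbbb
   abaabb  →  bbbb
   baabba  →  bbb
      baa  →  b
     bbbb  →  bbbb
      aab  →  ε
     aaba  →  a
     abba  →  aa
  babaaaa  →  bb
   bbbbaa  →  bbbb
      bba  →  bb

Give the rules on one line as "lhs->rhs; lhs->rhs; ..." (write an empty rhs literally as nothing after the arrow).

  | bbb
  | aaaabb => bbabb => bbbb
  | abaabb => aaabb => bbbb
  | baabba => babba => bbba => bbb

aaa->bb; aab->; ab->a; ba->b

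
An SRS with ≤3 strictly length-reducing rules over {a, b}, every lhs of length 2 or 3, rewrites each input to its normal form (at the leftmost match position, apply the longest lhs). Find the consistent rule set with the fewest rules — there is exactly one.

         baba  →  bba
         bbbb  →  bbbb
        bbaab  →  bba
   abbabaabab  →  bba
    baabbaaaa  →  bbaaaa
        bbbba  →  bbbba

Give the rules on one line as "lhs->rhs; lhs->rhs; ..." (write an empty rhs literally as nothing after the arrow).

  | baba => bba
  | bbbb
  | bbaab => bba
  | abbabaabab => babaabab => bbaabab => bbaab => bba

ab->; bab->bb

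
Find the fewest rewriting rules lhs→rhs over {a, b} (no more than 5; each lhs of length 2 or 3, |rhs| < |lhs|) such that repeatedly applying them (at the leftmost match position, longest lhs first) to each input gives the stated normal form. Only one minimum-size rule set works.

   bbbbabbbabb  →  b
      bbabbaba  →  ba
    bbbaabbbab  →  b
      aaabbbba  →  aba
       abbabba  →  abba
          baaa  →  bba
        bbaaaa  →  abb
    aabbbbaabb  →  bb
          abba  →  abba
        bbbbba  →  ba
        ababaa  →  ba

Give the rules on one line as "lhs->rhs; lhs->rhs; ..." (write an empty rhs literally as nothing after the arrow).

aa->b; aab->b; bab->; bbb->ab

  | bbbbabbbabb => abbabbbabb => abbbabb => aababb => babb => b
  | bbabbaba => bbaba => ba
  | bbbaabbbab => abaabbbab => abbbbab => aabbab => bbab => b
  | aaabbbba => babbbba => bbba => aba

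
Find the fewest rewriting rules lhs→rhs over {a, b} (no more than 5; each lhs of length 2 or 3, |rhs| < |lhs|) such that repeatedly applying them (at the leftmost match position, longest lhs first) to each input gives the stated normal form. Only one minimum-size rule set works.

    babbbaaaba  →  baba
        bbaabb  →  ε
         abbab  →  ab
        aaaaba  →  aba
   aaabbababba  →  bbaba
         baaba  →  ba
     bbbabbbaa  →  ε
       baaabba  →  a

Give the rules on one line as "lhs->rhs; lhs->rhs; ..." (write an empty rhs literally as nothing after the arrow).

  | babbbaaaba => bbaaaba => baba
  | bbaabb => bbb => ε
  | abbab => ab
  | aaaaba => aba

aaa->; abb->; baa->; bbb->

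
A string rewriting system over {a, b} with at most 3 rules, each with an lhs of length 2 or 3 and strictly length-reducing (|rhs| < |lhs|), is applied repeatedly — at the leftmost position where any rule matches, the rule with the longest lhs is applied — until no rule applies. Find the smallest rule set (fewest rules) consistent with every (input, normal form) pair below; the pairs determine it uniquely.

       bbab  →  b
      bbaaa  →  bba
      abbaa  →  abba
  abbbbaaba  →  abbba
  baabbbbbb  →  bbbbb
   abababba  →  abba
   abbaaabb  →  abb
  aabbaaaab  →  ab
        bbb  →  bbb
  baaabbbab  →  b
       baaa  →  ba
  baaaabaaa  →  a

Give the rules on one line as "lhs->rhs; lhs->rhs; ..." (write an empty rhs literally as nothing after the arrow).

aa->a; bab->

  | bbab => b
  | bbaaa => bbaa => bba
  | abbaa => abba
  | abbbbaaba => abbbbaba => abbba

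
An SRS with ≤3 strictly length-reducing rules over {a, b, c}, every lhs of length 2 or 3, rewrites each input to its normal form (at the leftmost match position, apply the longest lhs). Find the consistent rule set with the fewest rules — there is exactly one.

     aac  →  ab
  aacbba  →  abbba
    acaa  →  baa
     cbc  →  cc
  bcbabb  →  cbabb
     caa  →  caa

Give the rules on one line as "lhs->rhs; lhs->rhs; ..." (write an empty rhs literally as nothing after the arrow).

ac->b; bc->c

  | aac => ab
  | aacbba => abbba
  | acaa => baa
  | cbc => cc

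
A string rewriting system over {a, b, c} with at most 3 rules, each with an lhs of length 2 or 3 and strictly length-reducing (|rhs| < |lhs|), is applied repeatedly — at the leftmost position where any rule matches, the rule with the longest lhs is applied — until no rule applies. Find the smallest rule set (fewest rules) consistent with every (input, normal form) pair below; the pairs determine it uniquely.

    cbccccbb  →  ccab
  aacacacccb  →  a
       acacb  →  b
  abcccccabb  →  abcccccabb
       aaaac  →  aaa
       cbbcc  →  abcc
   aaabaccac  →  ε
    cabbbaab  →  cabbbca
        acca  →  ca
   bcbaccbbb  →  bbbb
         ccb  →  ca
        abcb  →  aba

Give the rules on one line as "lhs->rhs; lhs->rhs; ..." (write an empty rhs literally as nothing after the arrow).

aab->ca; ac->; cb->a

  | cbccccbb => accccbb => cccbb => ccab
  | aacacacccb => aacacccb => aacccb => accb => cb => a
  | acacb => acb => b
  | abcccccabb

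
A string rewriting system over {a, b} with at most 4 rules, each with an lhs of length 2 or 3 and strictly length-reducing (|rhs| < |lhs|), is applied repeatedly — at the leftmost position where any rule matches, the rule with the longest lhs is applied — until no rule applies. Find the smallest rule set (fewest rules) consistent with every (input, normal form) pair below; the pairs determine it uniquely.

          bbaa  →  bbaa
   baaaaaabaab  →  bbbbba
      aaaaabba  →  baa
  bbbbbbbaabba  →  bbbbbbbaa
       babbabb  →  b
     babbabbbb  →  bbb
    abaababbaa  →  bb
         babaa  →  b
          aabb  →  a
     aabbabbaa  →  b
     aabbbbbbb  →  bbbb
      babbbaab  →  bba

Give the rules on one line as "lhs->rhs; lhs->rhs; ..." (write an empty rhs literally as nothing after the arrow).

  | bbaa
  | baaaaaabaab => bbaaabaab => bbbbaab => bbbbba
  | aaaaabba => baabba => bbaba => baa
  | bbbbbbbaabba => bbbbbbbbaba => bbbbbbbaa

aaa->b; aab->ba; ab->; bab->a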